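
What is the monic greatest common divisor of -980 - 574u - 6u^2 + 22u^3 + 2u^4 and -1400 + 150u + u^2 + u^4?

-35 + 2u + u^2

By polynomial division,
  2u^4 + 22u^3 - 6u^2 - 574u - 980 = (2)(u^4 + u^2 + 150u - 1400) + (22u^3 - 8u^2 - 874u + 1820)
  u^4 + u^2 + 150u - 1400 = ((1/22)u + 2/121)(22u^3 - 8u^2 - 874u + 1820) + ((4944/121)u^2 + (9888/121)u - 173040/121)
  22u^3 - 8u^2 - 874u + 1820 = ((1331/2472)u - 1573/1236)((4944/121)u^2 + (9888/121)u - 173040/121) + (0)
Last nonzero remainder: (4944/121)u^2 + (9888/121)u - 173040/121. Dividing through by 4944/121 gives the monic gcd u^2 + 2u - 35.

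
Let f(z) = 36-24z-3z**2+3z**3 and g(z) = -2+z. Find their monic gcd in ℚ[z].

Apply the Euclidean algorithm:
  3z**3-3z**2-24z+36 = (3z**2+3z-18)(z-2) + (0)
The last nonzero remainder z-2 is already monic.

-2+z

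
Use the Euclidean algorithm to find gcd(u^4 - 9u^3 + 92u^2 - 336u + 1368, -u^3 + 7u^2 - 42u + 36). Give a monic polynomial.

Repeated division with remainder:
  u^4 - 9u^3 + 92u^2 - 336u + 1368 = (-u + 2)(-u^3 + 7u^2 - 42u + 36) + (36u^2 - 216u + 1296)
  -u^3 + 7u^2 - 42u + 36 = (-(1/36)u + 1/36)(36u^2 - 216u + 1296) + (0)
Last nonzero remainder: 36u^2 - 216u + 1296. Dividing through by 36 gives the monic gcd u^2 - 6u + 36.

u^2 - 6u + 36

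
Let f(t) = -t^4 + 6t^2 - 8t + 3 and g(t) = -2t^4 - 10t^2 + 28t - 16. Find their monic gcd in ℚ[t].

t^2 - 2t + 1

By polynomial division,
  -t^4 + 6t^2 - 8t + 3 = (1/2)(-2t^4 - 10t^2 + 28t - 16) + (11t^2 - 22t + 11)
  -2t^4 - 10t^2 + 28t - 16 = (-(2/11)t^2 - (4/11)t - 16/11)(11t^2 - 22t + 11) + (0)
Last nonzero remainder: 11t^2 - 22t + 11. Dividing through by 11 gives the monic gcd t^2 - 2t + 1.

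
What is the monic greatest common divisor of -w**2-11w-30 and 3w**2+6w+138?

Repeated division with remainder:
  -w**2-11w-30 = (-1/3)(3w**2+6w+138) + (-9w+16)
  3w**2+6w+138 = (-(1/3)w-34/27)(-9w+16) + (4270/27)
  -9w+16 = (-(243/4270)w+216/2135)(4270/27) + (0)
The last nonzero remainder is the constant 4270/27, so the polynomials are coprime and gcd = 1.

1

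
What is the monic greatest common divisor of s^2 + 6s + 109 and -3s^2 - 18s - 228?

1

Apply the Euclidean algorithm:
  s^2 + 6s + 109 = (-1/3)(-3s^2 - 18s - 228) + (33)
  -3s^2 - 18s - 228 = (-(1/11)s^2 - (6/11)s - 76/11)(33) + (0)
The last nonzero remainder is the constant 33, so the polynomials are coprime and gcd = 1.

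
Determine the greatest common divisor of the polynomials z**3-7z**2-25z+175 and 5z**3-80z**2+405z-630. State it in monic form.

z-7

Euclidean algorithm in ℚ[z]:
  z**3-7z**2-25z+175 = (1/5)(5z**3-80z**2+405z-630) + (9z**2-106z+301)
  5z**3-80z**2+405z-630 = ((5/9)z-190/81)(9z**2-106z+301) + (-(880/81)z+6160/81)
  9z**2-106z+301 = (-(729/880)z+3483/880)(-(880/81)z+6160/81) + (0)
Last nonzero remainder: -(880/81)z+6160/81. Dividing through by -880/81 gives the monic gcd z-7.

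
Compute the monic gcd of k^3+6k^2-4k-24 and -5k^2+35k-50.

k-2

Apply the Euclidean algorithm:
  k^3+6k^2-4k-24 = (-(1/5)k-13/5)(-5k^2+35k-50) + (77k-154)
  -5k^2+35k-50 = (-(5/77)k+25/77)(77k-154) + (0)
Last nonzero remainder: 77k-154. Dividing through by 77 gives the monic gcd k-2.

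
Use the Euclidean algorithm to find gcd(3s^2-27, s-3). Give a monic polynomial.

s-3

By polynomial division,
  3s^2-27 = (3s+9)(s-3) + (0)
The last nonzero remainder s-3 is already monic.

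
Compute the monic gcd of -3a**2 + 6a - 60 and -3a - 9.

1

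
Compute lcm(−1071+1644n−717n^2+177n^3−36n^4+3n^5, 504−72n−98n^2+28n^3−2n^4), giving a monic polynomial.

Apply the Euclidean algorithm:
  3n^5−36n^4+177n^3−717n^2+1644n−1071 = (−(3/2)n−3)(−2n^4+28n^3−98n^2−72n+504) + (114n^3−1119n^2+2184n+441)
  −2n^4+28n^3−98n^2−72n+504 = (−(1/57)n+53/722)(114n^3−1119n^2+2184n+441) + ((16215/722)n^2−(81075/361)n+340515/722)
  114n^3−1119n^2+2184n+441 = ((27436/5405)n+5054/5405)((16215/722)n^2−(81075/361)n+340515/722) + (0)
Last nonzero remainder: (16215/722)n^2−(81075/361)n+340515/722. Dividing through by 16215/722 gives the monic gcd n^2−10n+21.
Then lcm(f, g) = f·g / gcd(f, g); expanding and making the result monic gives the answer.

4284−5148n+319n^2+796n^3−331n^4+95n^5−16n^6+n^7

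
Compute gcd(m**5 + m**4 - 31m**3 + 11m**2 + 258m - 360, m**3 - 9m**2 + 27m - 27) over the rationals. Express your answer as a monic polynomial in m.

Repeated division with remainder:
  m**5 + m**4 - 31m**3 + 11m**2 + 258m - 360 = (m**2 + 10m + 32)(m**3 - 9m**2 + 27m - 27) + (56m**2 - 336m + 504)
  m**3 - 9m**2 + 27m - 27 = ((1/56)m - 3/56)(56m**2 - 336m + 504) + (0)
Last nonzero remainder: 56m**2 - 336m + 504. Dividing through by 56 gives the monic gcd m**2 - 6m + 9.

m**2 - 6m + 9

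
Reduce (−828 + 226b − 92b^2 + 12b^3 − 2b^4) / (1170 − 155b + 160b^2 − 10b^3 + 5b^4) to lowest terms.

(−46 + 10b − 2b^2)/(65 − 5b + 5b^2)

Euclidean algorithm in ℚ[b]:
  −2b^4 + 12b^3 − 92b^2 + 226b − 828 = (−2/5)(5b^4 − 10b^3 + 160b^2 − 155b + 1170) + (8b^3 − 28b^2 + 164b − 360)
  5b^4 − 10b^3 + 160b^2 − 155b + 1170 = ((5/8)b + 15/16)(8b^3 − 28b^2 + 164b − 360) + ((335/4)b^2 − (335/4)b + 3015/2)
  8b^3 − 28b^2 + 164b − 360 = ((32/335)b − 16/67)((335/4)b^2 − (335/4)b + 3015/2) + (0)
Last nonzero remainder: (335/4)b^2 − (335/4)b + 3015/2. Dividing through by 335/4 gives the monic gcd b^2 − b + 18.
Cancel b^2 − b + 18 from numerator and denominator to get the reduced form.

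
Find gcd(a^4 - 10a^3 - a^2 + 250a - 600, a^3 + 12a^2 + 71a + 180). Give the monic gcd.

a + 5

Repeated division with remainder:
  a^4 - 10a^3 - a^2 + 250a - 600 = (a - 22)(a^3 + 12a^2 + 71a + 180) + (192a^2 + 1632a + 3360)
  a^3 + 12a^2 + 71a + 180 = ((1/192)a + 7/384)(192a^2 + 1632a + 3360) + ((95/4)a + 475/4)
  192a^2 + 1632a + 3360 = ((768/95)a + 2688/95)((95/4)a + 475/4) + (0)
Last nonzero remainder: (95/4)a + 475/4. Dividing through by 95/4 gives the monic gcd a + 5.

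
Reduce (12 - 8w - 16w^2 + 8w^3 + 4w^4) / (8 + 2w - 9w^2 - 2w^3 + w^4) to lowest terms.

By polynomial division,
  4w^4 + 8w^3 - 16w^2 - 8w + 12 = (4)(w^4 - 2w^3 - 9w^2 + 2w + 8) + (16w^3 + 20w^2 - 16w - 20)
  w^4 - 2w^3 - 9w^2 + 2w + 8 = ((1/16)w - 13/64)(16w^3 + 20w^2 - 16w - 20) + (-(63/16)w^2 + 63/16)
  16w^3 + 20w^2 - 16w - 20 = (-(256/63)w - 320/63)(-(63/16)w^2 + 63/16) + (0)
Last nonzero remainder: -(63/16)w^2 + 63/16. Dividing through by -63/16 gives the monic gcd w^2 - 1.
Cancel w^2 - 1 from numerator and denominator to get the reduced form.

(-12 + 8w + 4w^2)/(-8 - 2w + w^2)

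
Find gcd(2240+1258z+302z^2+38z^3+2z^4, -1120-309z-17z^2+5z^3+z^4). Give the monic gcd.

160+67z+12z^2+z^3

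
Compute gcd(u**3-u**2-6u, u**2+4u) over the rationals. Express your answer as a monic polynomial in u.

Euclidean algorithm in ℚ[u]:
  u**3-u**2-6u = (u-5)(u**2+4u) + (14u)
  u**2+4u = ((1/14)u+2/7)(14u) + (0)
Last nonzero remainder: 14u. Dividing through by 14 gives the monic gcd u.

u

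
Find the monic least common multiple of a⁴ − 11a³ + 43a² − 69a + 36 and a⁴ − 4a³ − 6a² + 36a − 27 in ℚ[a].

a⁵ − 8a⁴ + 10a³ + 60a² − 171a + 108

Repeated division with remainder:
  a⁴ − 11a³ + 43a² − 69a + 36 = (a⁴ − 4a³ − 6a² + 36a − 27) + (−7a³ + 49a² − 105a + 63)
  a⁴ − 4a³ − 6a² + 36a − 27 = (−(1/7)a − 3/7)(−7a³ + 49a² − 105a + 63) + (0)
Last nonzero remainder: −7a³ + 49a² − 105a + 63. Dividing through by −7 gives the monic gcd a³ − 7a² + 15a − 9.
Then lcm(f, g) = f·g / gcd(f, g); expanding and making the result monic gives the answer.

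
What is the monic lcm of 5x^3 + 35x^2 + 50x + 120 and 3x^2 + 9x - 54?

x^4 + 4x^3 - 11x^2 - 6x - 72

By polynomial division,
  5x^3 + 35x^2 + 50x + 120 = ((5/3)x + 20/3)(3x^2 + 9x - 54) + (80x + 480)
  3x^2 + 9x - 54 = ((3/80)x - 9/80)(80x + 480) + (0)
Last nonzero remainder: 80x + 480. Dividing through by 80 gives the monic gcd x + 6.
Then lcm(f, g) = f·g / gcd(f, g); expanding and making the result monic gives the answer.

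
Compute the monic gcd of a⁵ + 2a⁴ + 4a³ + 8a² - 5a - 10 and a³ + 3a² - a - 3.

a² - 1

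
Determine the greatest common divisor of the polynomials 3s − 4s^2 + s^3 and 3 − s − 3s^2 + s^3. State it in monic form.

Repeated division with remainder:
  s^3 − 4s^2 + 3s = (s^3 − 3s^2 − s + 3) + (−s^2 + 4s − 3)
  s^3 − 3s^2 − s + 3 = (−s − 1)(−s^2 + 4s − 3) + (0)
Last nonzero remainder: −s^2 + 4s − 3. Dividing through by −1 gives the monic gcd s^2 − 4s + 3.

3 − 4s + s^2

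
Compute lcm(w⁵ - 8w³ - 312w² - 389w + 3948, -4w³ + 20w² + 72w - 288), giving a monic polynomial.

w⁶ - 6w⁵ - 8w⁴ - 264w³ + 1483w² + 6282w - 23688

Apply the Euclidean algorithm:
  w⁵ - 8w³ - 312w² - 389w + 3948 = (-(1/4)w² - (5/4)w - 35/4)(-4w³ + 20w² + 72w - 288) + (-119w² - 119w + 1428)
  -4w³ + 20w² + 72w - 288 = ((4/119)w - 24/119)(-119w² - 119w + 1428) + (0)
Last nonzero remainder: -119w² - 119w + 1428. Dividing through by -119 gives the monic gcd w² + w - 12.
Then lcm(f, g) = f·g / gcd(f, g); expanding and making the result monic gives the answer.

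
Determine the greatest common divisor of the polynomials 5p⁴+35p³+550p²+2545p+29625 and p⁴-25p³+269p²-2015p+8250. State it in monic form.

p²-4p+75

Repeated division with remainder:
  5p⁴+35p³+550p²+2545p+29625 = (5)(p⁴-25p³+269p²-2015p+8250) + (160p³-795p²+12620p-11625)
  p⁴-25p³+269p²-2015p+8250 = ((1/160)p-641/5120)(160p³-795p²+12620p-11625) + ((92769/1024)p²-(92769/256)p+6957675/1024)
  160p³-795p²+12620p-11625 = ((163840/92769)p-158720/92769)((92769/1024)p²-(92769/256)p+6957675/1024) + (0)
Last nonzero remainder: (92769/1024)p²-(92769/256)p+6957675/1024. Dividing through by 92769/1024 gives the monic gcd p²-4p+75.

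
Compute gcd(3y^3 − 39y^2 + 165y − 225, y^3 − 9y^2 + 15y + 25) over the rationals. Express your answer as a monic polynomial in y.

y^2 − 10y + 25

Repeated division with remainder:
  3y^3 − 39y^2 + 165y − 225 = (3)(y^3 − 9y^2 + 15y + 25) + (−12y^2 + 120y − 300)
  y^3 − 9y^2 + 15y + 25 = (−(1/12)y − 1/12)(−12y^2 + 120y − 300) + (0)
Last nonzero remainder: −12y^2 + 120y − 300. Dividing through by −12 gives the monic gcd y^2 − 10y + 25.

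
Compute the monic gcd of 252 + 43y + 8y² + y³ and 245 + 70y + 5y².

7 + y

Euclidean algorithm in ℚ[y]:
  y³ + 8y² + 43y + 252 = ((1/5)y - 6/5)(5y² + 70y + 245) + (78y + 546)
  5y² + 70y + 245 = ((5/78)y + 35/78)(78y + 546) + (0)
Last nonzero remainder: 78y + 546. Dividing through by 78 gives the monic gcd y + 7.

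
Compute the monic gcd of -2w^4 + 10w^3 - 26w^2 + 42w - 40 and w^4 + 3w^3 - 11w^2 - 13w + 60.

By polynomial division,
  -2w^4 + 10w^3 - 26w^2 + 42w - 40 = (-2)(w^4 + 3w^3 - 11w^2 - 13w + 60) + (16w^3 - 48w^2 + 16w + 80)
  w^4 + 3w^3 - 11w^2 - 13w + 60 = ((1/16)w + 3/8)(16w^3 - 48w^2 + 16w + 80) + (6w^2 - 24w + 30)
  16w^3 - 48w^2 + 16w + 80 = ((8/3)w + 8/3)(6w^2 - 24w + 30) + (0)
Last nonzero remainder: 6w^2 - 24w + 30. Dividing through by 6 gives the monic gcd w^2 - 4w + 5.

w^2 - 4w + 5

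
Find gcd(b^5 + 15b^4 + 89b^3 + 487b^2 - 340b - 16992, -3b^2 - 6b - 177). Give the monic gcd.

b^2 + 2b + 59

By polynomial division,
  b^5 + 15b^4 + 89b^3 + 487b^2 - 340b - 16992 = (-(1/3)b^3 - (13/3)b^2 - (4/3)b + 96)(-3b^2 - 6b - 177) + (0)
Last nonzero remainder: -3b^2 - 6b - 177. Dividing through by -3 gives the monic gcd b^2 + 2b + 59.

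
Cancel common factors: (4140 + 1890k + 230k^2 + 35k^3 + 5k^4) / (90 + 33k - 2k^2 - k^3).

Apply the Euclidean algorithm:
  5k^4 + 35k^3 + 230k^2 + 1890k + 4140 = (-5k - 25)(-k^3 - 2k^2 + 33k + 90) + (345k^2 + 3165k + 6390)
  -k^3 - 2k^2 + 33k + 90 = (-(1/345)k + 11/529)(345k^2 + 3165k + 6390) + (-(7560/529)k - 22680/529)
  345k^2 + 3165k + 6390 = (-(12167/504)k - 37559/252)(-(7560/529)k - 22680/529) + (0)
Last nonzero remainder: -(7560/529)k - 22680/529. Dividing through by -7560/529 gives the monic gcd k + 3.
Cancel k + 3 from numerator and denominator to get the reduced form.

(-1380 - 170k - 20k^2 - 5k^3)/(-30 - k + k^2)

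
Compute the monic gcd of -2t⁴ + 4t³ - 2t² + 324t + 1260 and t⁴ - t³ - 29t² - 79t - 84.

Apply the Euclidean algorithm:
  -2t⁴ + 4t³ - 2t² + 324t + 1260 = (-2)(t⁴ - t³ - 29t² - 79t - 84) + (2t³ - 60t² + 166t + 1092)
  t⁴ - t³ - 29t² - 79t - 84 = ((1/2)t + 29/2)(2t³ - 60t² + 166t + 1092) + (758t² - 3032t - 15918)
  2t³ - 60t² + 166t + 1092 = ((1/379)t - 26/379)(758t² - 3032t - 15918) + (0)
Last nonzero remainder: 758t² - 3032t - 15918. Dividing through by 758 gives the monic gcd t² - 4t - 21.

t² - 4t - 21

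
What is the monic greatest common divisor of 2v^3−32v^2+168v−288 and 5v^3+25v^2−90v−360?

v−4

Repeated division with remainder:
  2v^3−32v^2+168v−288 = (2/5)(5v^3+25v^2−90v−360) + (−42v^2+204v−144)
  5v^3+25v^2−90v−360 = (−(5/42)v−115/98)(−42v^2+204v−144) + ((6480/49)v−25920/49)
  −42v^2+204v−144 = (−(343/1080)v+49/180)((6480/49)v−25920/49) + (0)
Last nonzero remainder: (6480/49)v−25920/49. Dividing through by 6480/49 gives the monic gcd v−4.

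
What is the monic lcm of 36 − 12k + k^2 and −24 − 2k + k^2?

144 − 12k − 8k^2 + k^3

Repeated division with remainder:
  k^2 − 12k + 36 = (k^2 − 2k − 24) + (−10k + 60)
  k^2 − 2k − 24 = (−(1/10)k − 2/5)(−10k + 60) + (0)
Last nonzero remainder: −10k + 60. Dividing through by −10 gives the monic gcd k − 6.
Then lcm(f, g) = f·g / gcd(f, g); expanding and making the result monic gives the answer.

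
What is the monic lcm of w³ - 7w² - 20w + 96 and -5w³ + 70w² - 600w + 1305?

w⁵ - 18w⁴ + 144w³ - 293w² - 2796w + 8352

Apply the Euclidean algorithm:
  w³ - 7w² - 20w + 96 = (-1/5)(-5w³ + 70w² - 600w + 1305) + (7w² - 140w + 357)
  -5w³ + 70w² - 600w + 1305 = (-(5/7)w - 30/7)(7w² - 140w + 357) + (-945w + 2835)
  7w² - 140w + 357 = (-(1/135)w + 17/135)(-945w + 2835) + (0)
Last nonzero remainder: -945w + 2835. Dividing through by -945 gives the monic gcd w - 3.
Then lcm(f, g) = f·g / gcd(f, g); expanding and making the result monic gives the answer.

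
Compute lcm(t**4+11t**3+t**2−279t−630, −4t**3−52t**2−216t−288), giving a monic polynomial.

Apply the Euclidean algorithm:
  t**4+11t**3+t**2−279t−630 = (−(1/4)t+1/2)(−4t**3−52t**2−216t−288) + (−27t**2−243t−486)
  −4t**3−52t**2−216t−288 = ((4/27)t+16/27)(−27t**2−243t−486) + (0)
Last nonzero remainder: −27t**2−243t−486. Dividing through by −27 gives the monic gcd t**2+9t+18.
Then lcm(f, g) = f·g / gcd(f, g); expanding and making the result monic gives the answer.

t**5+15t**4+45t**3−275t**2−1746t−2520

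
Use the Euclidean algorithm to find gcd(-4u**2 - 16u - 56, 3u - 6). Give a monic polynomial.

1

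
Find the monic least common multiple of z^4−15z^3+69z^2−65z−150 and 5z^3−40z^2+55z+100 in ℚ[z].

Euclidean algorithm in ℚ[z]:
  z^4−15z^3+69z^2−65z−150 = ((1/5)z−7/5)(5z^3−40z^2+55z+100) + (2z^2−8z−10)
  5z^3−40z^2+55z+100 = ((5/2)z−10)(2z^2−8z−10) + (0)
Last nonzero remainder: 2z^2−8z−10. Dividing through by 2 gives the monic gcd z^2−4z−5.
Then lcm(f, g) = f·g / gcd(f, g); expanding and making the result monic gives the answer.

z^5−19z^4+129z^3−341z^2+110z+600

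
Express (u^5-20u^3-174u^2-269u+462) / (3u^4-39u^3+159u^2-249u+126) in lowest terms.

(u^3+8u^2+37u+66)/(3u^2-15u+18)

Repeated division with remainder:
  u^5-20u^3-174u^2-269u+462 = ((1/3)u+13/3)(3u^4-39u^3+159u^2-249u+126) + (96u^3-780u^2+768u-84)
  3u^4-39u^3+159u^2-249u+126 = ((1/32)u-39/256)(96u^3-780u^2+768u-84) + ((1035/64)u^2-(1035/8)u+7245/64)
  96u^3-780u^2+768u-84 = ((2048/345)u-256/345)((1035/64)u^2-(1035/8)u+7245/64) + (0)
Last nonzero remainder: (1035/64)u^2-(1035/8)u+7245/64. Dividing through by 1035/64 gives the monic gcd u^2-8u+7.
Cancel u^2-8u+7 from numerator and denominator to get the reduced form.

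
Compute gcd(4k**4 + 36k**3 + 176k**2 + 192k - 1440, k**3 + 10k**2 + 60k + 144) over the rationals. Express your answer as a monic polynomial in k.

k**2 + 6k + 36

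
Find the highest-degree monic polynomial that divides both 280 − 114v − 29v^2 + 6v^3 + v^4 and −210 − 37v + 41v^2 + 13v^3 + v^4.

Euclidean algorithm in ℚ[v]:
  v^4 + 6v^3 − 29v^2 − 114v + 280 = (v^4 + 13v^3 + 41v^2 − 37v − 210) + (−7v^3 − 70v^2 − 77v + 490)
  v^4 + 13v^3 + 41v^2 − 37v − 210 = (−(1/7)v − 3/7)(−7v^3 − 70v^2 − 77v + 490) + (0)
Last nonzero remainder: −7v^3 − 70v^2 − 77v + 490. Dividing through by −7 gives the monic gcd v^3 + 10v^2 + 11v − 70.

−70 + 11v + 10v^2 + v^3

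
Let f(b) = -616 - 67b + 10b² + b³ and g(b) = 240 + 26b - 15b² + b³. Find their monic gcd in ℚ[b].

Apply the Euclidean algorithm:
  b³ + 10b² - 67b - 616 = (b³ - 15b² + 26b + 240) + (25b² - 93b - 856)
  b³ - 15b² + 26b + 240 = ((1/25)b - 282/625)(25b² - 93b - 856) + ((11424/625)b - 91392/625)
  25b² - 93b - 856 = ((15625/11424)b + 66875/11424)((11424/625)b - 91392/625) + (0)
Last nonzero remainder: (11424/625)b - 91392/625. Dividing through by 11424/625 gives the monic gcd b - 8.

-8 + b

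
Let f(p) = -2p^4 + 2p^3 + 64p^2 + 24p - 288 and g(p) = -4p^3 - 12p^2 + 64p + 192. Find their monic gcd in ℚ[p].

Repeated division with remainder:
  -2p^4 + 2p^3 + 64p^2 + 24p - 288 = ((1/2)p - 2)(-4p^3 - 12p^2 + 64p + 192) + (8p^2 + 56p + 96)
  -4p^3 - 12p^2 + 64p + 192 = (-(1/2)p + 2)(8p^2 + 56p + 96) + (0)
Last nonzero remainder: 8p^2 + 56p + 96. Dividing through by 8 gives the monic gcd p^2 + 7p + 12.

p^2 + 7p + 12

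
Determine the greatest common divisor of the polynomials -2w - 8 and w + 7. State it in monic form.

1

Repeated division with remainder:
  -2w - 8 = (-2)(w + 7) + (6)
  w + 7 = ((1/6)w + 7/6)(6) + (0)
The last nonzero remainder is the constant 6, so the polynomials are coprime and gcd = 1.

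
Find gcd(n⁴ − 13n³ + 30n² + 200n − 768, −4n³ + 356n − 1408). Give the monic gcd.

Repeated division with remainder:
  n⁴ − 13n³ + 30n² + 200n − 768 = (−(1/4)n + 13/4)(−4n³ + 356n − 1408) + (119n² − 1309n + 3808)
  −4n³ + 356n − 1408 = (−(4/119)n − 44/119)(119n² − 1309n + 3808) + (0)
Last nonzero remainder: 119n² − 1309n + 3808. Dividing through by 119 gives the monic gcd n² − 11n + 32.

n² − 11n + 32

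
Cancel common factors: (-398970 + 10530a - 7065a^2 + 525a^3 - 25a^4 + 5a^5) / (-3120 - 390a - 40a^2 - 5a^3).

(1023 - 27a + 5a^2 - a^3)/(8 + a)

Apply the Euclidean algorithm:
  5a^5 - 25a^4 + 525a^3 - 7065a^2 + 10530a - 398970 = (-a^2 + 13a - 131)(-5a^3 - 40a^2 - 390a - 3120) + (-10355a^2 - 807690)
  -5a^3 - 40a^2 - 390a - 3120 = ((1/2071)a + 8/2071)(-10355a^2 - 807690) + (0)
Last nonzero remainder: -10355a^2 - 807690. Dividing through by -10355 gives the monic gcd a^2 + 78.
Cancel a^2 + 78 from numerator and denominator to get the reduced form.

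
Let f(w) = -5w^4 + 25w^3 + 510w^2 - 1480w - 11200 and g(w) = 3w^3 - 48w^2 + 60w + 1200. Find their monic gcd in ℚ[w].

w^2 - 6w - 40

Repeated division with remainder:
  -5w^4 + 25w^3 + 510w^2 - 1480w - 11200 = (-(5/3)w - 55/3)(3w^3 - 48w^2 + 60w + 1200) + (-270w^2 + 1620w + 10800)
  3w^3 - 48w^2 + 60w + 1200 = (-(1/90)w + 1/9)(-270w^2 + 1620w + 10800) + (0)
Last nonzero remainder: -270w^2 + 1620w + 10800. Dividing through by -270 gives the monic gcd w^2 - 6w - 40.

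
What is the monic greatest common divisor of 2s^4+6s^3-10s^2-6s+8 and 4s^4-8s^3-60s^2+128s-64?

s^3+2s^2-7s+4

By polynomial division,
  2s^4+6s^3-10s^2-6s+8 = (1/2)(4s^4-8s^3-60s^2+128s-64) + (10s^3+20s^2-70s+40)
  4s^4-8s^3-60s^2+128s-64 = ((2/5)s-8/5)(10s^3+20s^2-70s+40) + (0)
Last nonzero remainder: 10s^3+20s^2-70s+40. Dividing through by 10 gives the monic gcd s^3+2s^2-7s+4.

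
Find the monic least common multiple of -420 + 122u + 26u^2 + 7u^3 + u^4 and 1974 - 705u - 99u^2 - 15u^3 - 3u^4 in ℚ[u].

By polynomial division,
  u^4 + 7u^3 + 26u^2 + 122u - 420 = (-1/3)(-3u^4 - 15u^3 - 99u^2 - 705u + 1974) + (2u^3 - 7u^2 - 113u + 238)
  -3u^4 - 15u^3 - 99u^2 - 705u + 1974 = (-(3/2)u - 51/4)(2u^3 - 7u^2 - 113u + 238) + (-(1431/4)u^2 - (7155/4)u + 10017/2)
  2u^3 - 7u^2 - 113u + 238 = (-(8/1431)u + 68/1431)(-(1431/4)u^2 - (7155/4)u + 10017/2) + (0)
Last nonzero remainder: -(1431/4)u^2 - (7155/4)u + 10017/2. Dividing through by -1431/4 gives the monic gcd u^2 + 5u - 14.
Then lcm(f, g) = f·g / gcd(f, g); expanding and making the result monic gives the answer.

-19740 + 5734u + 802u^2 + 451u^3 + 73u^4 + 7u^5 + u^6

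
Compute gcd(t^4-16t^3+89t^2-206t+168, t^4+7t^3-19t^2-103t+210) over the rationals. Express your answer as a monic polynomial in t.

t^2-5t+6

Repeated division with remainder:
  t^4-16t^3+89t^2-206t+168 = (t^4+7t^3-19t^2-103t+210) + (-23t^3+108t^2-103t-42)
  t^4+7t^3-19t^2-103t+210 = (-(1/23)t-269/529)(-23t^3+108t^2-103t-42) + ((16632/529)t^2-(83160/529)t+99792/529)
  -23t^3+108t^2-103t-42 = (-(12167/16632)t-529/2376)((16632/529)t^2-(83160/529)t+99792/529) + (0)
Last nonzero remainder: (16632/529)t^2-(83160/529)t+99792/529. Dividing through by 16632/529 gives the monic gcd t^2-5t+6.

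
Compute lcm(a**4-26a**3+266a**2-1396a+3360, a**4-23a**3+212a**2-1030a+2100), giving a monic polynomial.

a**5-31a**4+396a**3-2726a**2+10340a-16800

By polynomial division,
  a**4-26a**3+266a**2-1396a+3360 = (a**4-23a**3+212a**2-1030a+2100) + (-3a**3+54a**2-366a+1260)
  a**4-23a**3+212a**2-1030a+2100 = (-(1/3)a+5/3)(-3a**3+54a**2-366a+1260) + (0)
Last nonzero remainder: -3a**3+54a**2-366a+1260. Dividing through by -3 gives the monic gcd a**3-18a**2+122a-420.
Then lcm(f, g) = f·g / gcd(f, g); expanding and making the result monic gives the answer.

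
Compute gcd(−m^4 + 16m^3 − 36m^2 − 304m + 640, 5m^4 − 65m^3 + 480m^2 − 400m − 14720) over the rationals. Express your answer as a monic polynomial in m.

Euclidean algorithm in ℚ[m]:
  −m^4 + 16m^3 − 36m^2 − 304m + 640 = (−1/5)(5m^4 − 65m^3 + 480m^2 − 400m − 14720) + (3m^3 + 60m^2 − 384m − 2304)
  5m^4 − 65m^3 + 480m^2 − 400m − 14720 = ((5/3)m − 55)(3m^3 + 60m^2 − 384m − 2304) + (4420m^2 − 17680m − 141440)
  3m^3 + 60m^2 − 384m − 2304 = ((3/4420)m + 18/1105)(4420m^2 − 17680m − 141440) + (0)
Last nonzero remainder: 4420m^2 − 17680m − 141440. Dividing through by 4420 gives the monic gcd m^2 − 4m − 32.

m^2 − 4m − 32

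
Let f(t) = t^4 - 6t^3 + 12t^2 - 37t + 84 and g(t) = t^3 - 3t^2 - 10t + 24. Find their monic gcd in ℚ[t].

t - 4

Apply the Euclidean algorithm:
  t^4 - 6t^3 + 12t^2 - 37t + 84 = (t - 3)(t^3 - 3t^2 - 10t + 24) + (13t^2 - 91t + 156)
  t^3 - 3t^2 - 10t + 24 = ((1/13)t + 4/13)(13t^2 - 91t + 156) + (6t - 24)
  13t^2 - 91t + 156 = ((13/6)t - 13/2)(6t - 24) + (0)
Last nonzero remainder: 6t - 24. Dividing through by 6 gives the monic gcd t - 4.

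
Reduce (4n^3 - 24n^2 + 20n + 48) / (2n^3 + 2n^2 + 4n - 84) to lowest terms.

(2n^2 - 6n - 8)/(n^2 + 4n + 14)

By polynomial division,
  4n^3 - 24n^2 + 20n + 48 = (2)(2n^3 + 2n^2 + 4n - 84) + (-28n^2 + 12n + 216)
  2n^3 + 2n^2 + 4n - 84 = (-(1/14)n - 5/49)(-28n^2 + 12n + 216) + ((1012/49)n - 3036/49)
  -28n^2 + 12n + 216 = (-(343/253)n - 882/253)((1012/49)n - 3036/49) + (0)
Last nonzero remainder: (1012/49)n - 3036/49. Dividing through by 1012/49 gives the monic gcd n - 3.
Cancel n - 3 from numerator and denominator to get the reduced form.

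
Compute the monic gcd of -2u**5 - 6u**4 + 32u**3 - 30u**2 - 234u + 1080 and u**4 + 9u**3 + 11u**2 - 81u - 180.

u**3 + 6u**2 - 7u - 60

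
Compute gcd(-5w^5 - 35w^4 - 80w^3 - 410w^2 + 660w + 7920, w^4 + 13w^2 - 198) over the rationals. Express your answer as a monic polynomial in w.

By polynomial division,
  -5w^5 - 35w^4 - 80w^3 - 410w^2 + 660w + 7920 = (-5w - 35)(w^4 + 13w^2 - 198) + (-15w^3 + 45w^2 - 330w + 990)
  w^4 + 13w^2 - 198 = (-(1/15)w - 1/5)(-15w^3 + 45w^2 - 330w + 990) + (0)
Last nonzero remainder: -15w^3 + 45w^2 - 330w + 990. Dividing through by -15 gives the monic gcd w^3 - 3w^2 + 22w - 66.

w^3 - 3w^2 + 22w - 66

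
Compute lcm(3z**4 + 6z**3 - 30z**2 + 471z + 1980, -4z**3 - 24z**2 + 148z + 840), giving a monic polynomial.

By polynomial division,
  3z**4 + 6z**3 - 30z**2 + 471z + 1980 = (-(3/4)z + 3)(-4z**3 - 24z**2 + 148z + 840) + (153z**2 + 657z - 540)
  -4z**3 - 24z**2 + 148z + 840 = (-(4/153)z - 116/2601)(153z**2 + 657z - 540) + ((47160/289)z + 235800/289)
  153z**2 + 657z - 540 = ((4913/5240)z - 867/1310)((47160/289)z + 235800/289) + (0)
Last nonzero remainder: (47160/289)z + 235800/289. Dividing through by 47160/289 gives the monic gcd z + 5.
Then lcm(f, g) = f·g / gcd(f, g); expanding and making the result monic gives the answer.

z**6 + 3z**5 - 50z**4 + 63z**3 + 1237z**2 - 5934z - 27720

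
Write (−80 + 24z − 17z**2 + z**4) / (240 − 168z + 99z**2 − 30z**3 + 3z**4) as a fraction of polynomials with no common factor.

(5 + z)/(−15 + 3z)

By polynomial division,
  z**4 − 17z**2 + 24z − 80 = (1/3)(3z**4 − 30z**3 + 99z**2 − 168z + 240) + (10z**3 − 50z**2 + 80z − 160)
  3z**4 − 30z**3 + 99z**2 − 168z + 240 = ((3/10)z − 3/2)(10z**3 − 50z**2 + 80z − 160) + (0)
Last nonzero remainder: 10z**3 − 50z**2 + 80z − 160. Dividing through by 10 gives the monic gcd z**3 − 5z**2 + 8z − 16.
Cancel z**3 − 5z**2 + 8z − 16 from numerator and denominator to get the reduced form.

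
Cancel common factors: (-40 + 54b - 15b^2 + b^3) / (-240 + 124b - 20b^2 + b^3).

(-1 + b)/(-6 + b)

Euclidean algorithm in ℚ[b]:
  b^3 - 15b^2 + 54b - 40 = (b^3 - 20b^2 + 124b - 240) + (5b^2 - 70b + 200)
  b^3 - 20b^2 + 124b - 240 = ((1/5)b - 6/5)(5b^2 - 70b + 200) + (0)
Last nonzero remainder: 5b^2 - 70b + 200. Dividing through by 5 gives the monic gcd b^2 - 14b + 40.
Cancel b^2 - 14b + 40 from numerator and denominator to get the reduced form.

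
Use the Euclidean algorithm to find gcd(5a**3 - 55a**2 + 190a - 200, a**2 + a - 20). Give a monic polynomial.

a - 4

By polynomial division,
  5a**3 - 55a**2 + 190a - 200 = (5a - 60)(a**2 + a - 20) + (350a - 1400)
  a**2 + a - 20 = ((1/350)a + 1/70)(350a - 1400) + (0)
Last nonzero remainder: 350a - 1400. Dividing through by 350 gives the monic gcd a - 4.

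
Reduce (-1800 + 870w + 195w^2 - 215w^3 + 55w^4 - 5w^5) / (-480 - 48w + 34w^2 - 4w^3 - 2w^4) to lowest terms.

(120 - 10w - 25w^2 + 5w^3)/(32 + 16w + 2w^2)

Euclidean algorithm in ℚ[w]:
  -5w^5 + 55w^4 - 215w^3 + 195w^2 + 870w - 1800 = ((5/2)w - 65/2)(-2w^4 - 4w^3 + 34w^2 - 48w - 480) + (-430w^3 + 1420w^2 + 510w - 17400)
  -2w^4 - 4w^3 + 34w^2 - 48w - 480 = ((1/215)w + 228/9245)(-430w^3 + 1420w^2 + 510w - 17400) + (-(6272/1849)w^2 + (37632/1849)w - 94080/1849)
  -430w^3 + 1420w^2 + 510w - 17400 = ((397535/3136)w + 268105/784)(-(6272/1849)w^2 + (37632/1849)w - 94080/1849) + (0)
Last nonzero remainder: -(6272/1849)w^2 + (37632/1849)w - 94080/1849. Dividing through by -6272/1849 gives the monic gcd w^2 - 6w + 15.
Cancel w^2 - 6w + 15 from numerator and denominator to get the reduced form.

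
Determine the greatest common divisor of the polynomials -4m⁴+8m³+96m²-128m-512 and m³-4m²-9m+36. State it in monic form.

Repeated division with remainder:
  -4m⁴+8m³+96m²-128m-512 = (-4m-8)(m³-4m²-9m+36) + (28m²-56m-224)
  m³-4m²-9m+36 = ((1/28)m-1/14)(28m²-56m-224) + (-5m+20)
  28m²-56m-224 = (-(28/5)m-56/5)(-5m+20) + (0)
Last nonzero remainder: -5m+20. Dividing through by -5 gives the monic gcd m-4.

m-4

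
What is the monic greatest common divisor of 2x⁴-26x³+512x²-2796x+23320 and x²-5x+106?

x²-5x+106

By polynomial division,
  2x⁴-26x³+512x²-2796x+23320 = (2x²-16x+220)(x²-5x+106) + (0)
The last nonzero remainder x²-5x+106 is already monic.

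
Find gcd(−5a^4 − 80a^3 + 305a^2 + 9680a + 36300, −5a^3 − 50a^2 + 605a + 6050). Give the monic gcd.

a^3 + 10a^2 − 121a − 1210

Euclidean algorithm in ℚ[a]:
  −5a^4 − 80a^3 + 305a^2 + 9680a + 36300 = (a + 6)(−5a^3 − 50a^2 + 605a + 6050) + (0)
Last nonzero remainder: −5a^3 − 50a^2 + 605a + 6050. Dividing through by −5 gives the monic gcd a^3 + 10a^2 − 121a − 1210.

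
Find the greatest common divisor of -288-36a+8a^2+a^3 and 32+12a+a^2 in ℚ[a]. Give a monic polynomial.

8+a

Repeated division with remainder:
  a^3+8a^2-36a-288 = (a-4)(a^2+12a+32) + (-20a-160)
  a^2+12a+32 = (-(1/20)a-1/5)(-20a-160) + (0)
Last nonzero remainder: -20a-160. Dividing through by -20 gives the monic gcd a+8.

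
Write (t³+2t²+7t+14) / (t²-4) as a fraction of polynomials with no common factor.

Repeated division with remainder:
  t³+2t²+7t+14 = (t+2)(t²-4) + (11t+22)
  t²-4 = ((1/11)t-2/11)(11t+22) + (0)
Last nonzero remainder: 11t+22. Dividing through by 11 gives the monic gcd t+2.
Cancel t+2 from numerator and denominator to get the reduced form.

(t²+7)/(t-2)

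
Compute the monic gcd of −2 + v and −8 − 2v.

1

Euclidean algorithm in ℚ[v]:
  v − 2 = (−1/2)(−2v − 8) + (−6)
  −2v − 8 = ((1/3)v + 4/3)(−6) + (0)
The last nonzero remainder is the constant −6, so the polynomials are coprime and gcd = 1.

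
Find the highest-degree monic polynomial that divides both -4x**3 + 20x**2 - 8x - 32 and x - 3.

1

By polynomial division,
  -4x**3 + 20x**2 - 8x - 32 = (-4x**2 + 8x + 16)(x - 3) + (16)
  x - 3 = ((1/16)x - 3/16)(16) + (0)
The last nonzero remainder is the constant 16, so the polynomials are coprime and gcd = 1.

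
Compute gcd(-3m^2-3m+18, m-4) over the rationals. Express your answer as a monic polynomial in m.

By polynomial division,
  -3m^2-3m+18 = (-3m-15)(m-4) + (-42)
  m-4 = (-(1/42)m+2/21)(-42) + (0)
The last nonzero remainder is the constant -42, so the polynomials are coprime and gcd = 1.

1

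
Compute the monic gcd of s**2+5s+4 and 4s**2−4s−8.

Euclidean algorithm in ℚ[s]:
  s**2+5s+4 = (1/4)(4s**2−4s−8) + (6s+6)
  4s**2−4s−8 = ((2/3)s−4/3)(6s+6) + (0)
Last nonzero remainder: 6s+6. Dividing through by 6 gives the monic gcd s+1.

s+1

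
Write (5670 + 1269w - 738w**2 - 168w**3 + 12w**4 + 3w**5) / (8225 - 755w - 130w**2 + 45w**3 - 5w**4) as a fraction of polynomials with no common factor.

(162 + 27w - 18w**2 - 3w**3)/(235 - 35w + 5w**2)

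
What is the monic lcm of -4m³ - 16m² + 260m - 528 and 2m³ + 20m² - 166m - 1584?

m⁵ + 3m⁴ - 141m³ - 91m² + 4548m - 9504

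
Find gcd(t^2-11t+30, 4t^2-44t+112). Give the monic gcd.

Euclidean algorithm in ℚ[t]:
  t^2-11t+30 = (1/4)(4t^2-44t+112) + (2)
  4t^2-44t+112 = (2t^2-22t+56)(2) + (0)
The last nonzero remainder is the constant 2, so the polynomials are coprime and gcd = 1.

1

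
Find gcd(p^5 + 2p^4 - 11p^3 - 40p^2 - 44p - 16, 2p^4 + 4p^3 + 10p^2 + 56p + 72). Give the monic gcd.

p^2 + 4p + 4

Repeated division with remainder:
  p^5 + 2p^4 - 11p^3 - 40p^2 - 44p - 16 = ((1/2)p)(2p^4 + 4p^3 + 10p^2 + 56p + 72) + (-16p^3 - 68p^2 - 80p - 16)
  2p^4 + 4p^3 + 10p^2 + 56p + 72 = (-(1/8)p + 9/32)(-16p^3 - 68p^2 - 80p - 16) + ((153/8)p^2 + (153/2)p + 153/2)
  -16p^3 - 68p^2 - 80p - 16 = (-(128/153)p - 32/153)((153/8)p^2 + (153/2)p + 153/2) + (0)
Last nonzero remainder: (153/8)p^2 + (153/2)p + 153/2. Dividing through by 153/8 gives the monic gcd p^2 + 4p + 4.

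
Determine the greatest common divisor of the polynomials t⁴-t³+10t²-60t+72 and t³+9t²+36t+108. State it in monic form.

Euclidean algorithm in ℚ[t]:
  t⁴-t³+10t²-60t+72 = (t-10)(t³+9t²+36t+108) + (64t²+192t+1152)
  t³+9t²+36t+108 = ((1/64)t+3/32)(64t²+192t+1152) + (0)
Last nonzero remainder: 64t²+192t+1152. Dividing through by 64 gives the monic gcd t²+3t+18.

t²+3t+18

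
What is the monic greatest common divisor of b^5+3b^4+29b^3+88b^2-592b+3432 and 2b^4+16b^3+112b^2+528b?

Euclidean algorithm in ℚ[b]:
  b^5+3b^4+29b^3+88b^2-592b+3432 = ((1/2)b-5/2)(2b^4+16b^3+112b^2+528b) + (13b^3+104b^2+728b+3432)
  2b^4+16b^3+112b^2+528b = ((2/13)b)(13b^3+104b^2+728b+3432) + (0)
Last nonzero remainder: 13b^3+104b^2+728b+3432. Dividing through by 13 gives the monic gcd b^3+8b^2+56b+264.

b^3+8b^2+56b+264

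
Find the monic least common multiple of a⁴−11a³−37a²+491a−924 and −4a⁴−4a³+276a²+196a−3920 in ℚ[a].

Euclidean algorithm in ℚ[a]:
  a⁴−11a³−37a²+491a−924 = (−1/4)(−4a⁴−4a³+276a²+196a−3920) + (−12a³+32a²+540a−1904)
  −4a⁴−4a³+276a²+196a−3920 = ((1/3)a+11/9)(−12a³+32a²+540a−1904) + ((512/9)a²+(512/3)a−14336/9)
  −12a³+32a²+540a−1904 = (−(27/128)a+153/128)((512/9)a²+(512/3)a−14336/9) + (0)
Last nonzero remainder: (512/9)a²+(512/3)a−14336/9. Dividing through by 512/9 gives the monic gcd a²+3a−28.
Then lcm(f, g) = f·g / gcd(f, g); expanding and making the result monic gives the answer.

a⁶−13a⁵−50a⁴+950a³−611a²−15337a+32340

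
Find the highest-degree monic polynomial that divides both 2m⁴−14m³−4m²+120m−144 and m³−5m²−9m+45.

By polynomial division,
  2m⁴−14m³−4m²+120m−144 = (2m−4)(m³−5m²−9m+45) + (−6m²−6m+36)
  m³−5m²−9m+45 = (−(1/6)m+1)(−6m²−6m+36) + (3m+9)
  −6m²−6m+36 = (−2m+4)(3m+9) + (0)
Last nonzero remainder: 3m+9. Dividing through by 3 gives the monic gcd m+3.

m+3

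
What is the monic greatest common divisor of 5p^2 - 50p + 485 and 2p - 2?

Apply the Euclidean algorithm:
  5p^2 - 50p + 485 = ((5/2)p - 45/2)(2p - 2) + (440)
  2p - 2 = ((1/220)p - 1/220)(440) + (0)
The last nonzero remainder is the constant 440, so the polynomials are coprime and gcd = 1.

1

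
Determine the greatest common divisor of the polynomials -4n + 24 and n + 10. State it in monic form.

1

Repeated division with remainder:
  -4n + 24 = (-4)(n + 10) + (64)
  n + 10 = ((1/64)n + 5/32)(64) + (0)
The last nonzero remainder is the constant 64, so the polynomials are coprime and gcd = 1.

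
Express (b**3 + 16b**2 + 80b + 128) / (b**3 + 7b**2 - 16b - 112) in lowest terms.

Euclidean algorithm in ℚ[b]:
  b**3 + 16b**2 + 80b + 128 = (b**3 + 7b**2 - 16b - 112) + (9b**2 + 96b + 240)
  b**3 + 7b**2 - 16b - 112 = ((1/9)b - 11/27)(9b**2 + 96b + 240) + (-(32/9)b - 128/9)
  9b**2 + 96b + 240 = (-(81/32)b - 135/8)(-(32/9)b - 128/9) + (0)
Last nonzero remainder: -(32/9)b - 128/9. Dividing through by -32/9 gives the monic gcd b + 4.
Cancel b + 4 from numerator and denominator to get the reduced form.

(b**2 + 12b + 32)/(b**2 + 3b - 28)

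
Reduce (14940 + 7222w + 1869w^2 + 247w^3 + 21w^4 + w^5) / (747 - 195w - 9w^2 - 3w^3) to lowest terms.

(-180 - 74w - 15w^2 - w^3)/(-9 + 3w)

By polynomial division,
  w^5 + 21w^4 + 247w^3 + 1869w^2 + 7222w + 14940 = (-(1/3)w^2 - 6w - 128/3)(-3w^3 - 9w^2 - 195w + 747) + (564w^2 + 3384w + 46812)
  -3w^3 - 9w^2 - 195w + 747 = (-(1/188)w + 3/188)(564w^2 + 3384w + 46812) + (0)
Last nonzero remainder: 564w^2 + 3384w + 46812. Dividing through by 564 gives the monic gcd w^2 + 6w + 83.
Cancel w^2 + 6w + 83 from numerator and denominator to get the reduced form.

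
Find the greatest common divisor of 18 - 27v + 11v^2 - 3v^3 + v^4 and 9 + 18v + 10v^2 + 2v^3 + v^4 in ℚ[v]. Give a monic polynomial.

9 + v^2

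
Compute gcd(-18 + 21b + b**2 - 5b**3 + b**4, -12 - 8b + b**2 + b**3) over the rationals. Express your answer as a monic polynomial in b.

-6 - b + b**2

Apply the Euclidean algorithm:
  b**4 - 5b**3 + b**2 + 21b - 18 = (b - 6)(b**3 + b**2 - 8b - 12) + (15b**2 - 15b - 90)
  b**3 + b**2 - 8b - 12 = ((1/15)b + 2/15)(15b**2 - 15b - 90) + (0)
Last nonzero remainder: 15b**2 - 15b - 90. Dividing through by 15 gives the monic gcd b**2 - b - 6.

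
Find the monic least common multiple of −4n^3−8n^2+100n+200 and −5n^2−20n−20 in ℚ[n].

n^4+4n^3−21n^2−100n−100

Repeated division with remainder:
  −4n^3−8n^2+100n+200 = ((4/5)n−8/5)(−5n^2−20n−20) + (84n+168)
  −5n^2−20n−20 = (−(5/84)n−5/42)(84n+168) + (0)
Last nonzero remainder: 84n+168. Dividing through by 84 gives the monic gcd n+2.
Then lcm(f, g) = f·g / gcd(f, g); expanding and making the result monic gives the answer.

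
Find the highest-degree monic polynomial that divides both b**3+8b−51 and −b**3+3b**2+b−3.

Repeated division with remainder:
  b**3+8b−51 = (−1)(−b**3+3b**2+b−3) + (3b**2+9b−54)
  −b**3+3b**2+b−3 = (−(1/3)b+2)(3b**2+9b−54) + (−35b+105)
  3b**2+9b−54 = (−(3/35)b−18/35)(−35b+105) + (0)
Last nonzero remainder: −35b+105. Dividing through by −35 gives the monic gcd b−3.

b−3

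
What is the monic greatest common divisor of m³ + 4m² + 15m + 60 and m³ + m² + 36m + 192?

m + 4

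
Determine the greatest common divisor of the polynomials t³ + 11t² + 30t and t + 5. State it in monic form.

t + 5

Euclidean algorithm in ℚ[t]:
  t³ + 11t² + 30t = (t² + 6t)(t + 5) + (0)
The last nonzero remainder t + 5 is already monic.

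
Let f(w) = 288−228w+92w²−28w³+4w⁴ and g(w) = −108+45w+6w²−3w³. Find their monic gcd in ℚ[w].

9−6w+w²

By polynomial division,
  4w⁴−28w³+92w²−228w+288 = (−(4/3)w+20/3)(−3w³+6w²+45w−108) + (112w²−672w+1008)
  −3w³+6w²+45w−108 = (−(3/112)w−3/28)(112w²−672w+1008) + (0)
Last nonzero remainder: 112w²−672w+1008. Dividing through by 112 gives the monic gcd w²−6w+9.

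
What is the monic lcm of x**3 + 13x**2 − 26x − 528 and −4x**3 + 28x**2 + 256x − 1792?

x**5 − 2x**4 − 165x**3 + 590x**2 + 6464x − 29568

Apply the Euclidean algorithm:
  x**3 + 13x**2 − 26x − 528 = (−1/4)(−4x**3 + 28x**2 + 256x − 1792) + (20x**2 + 38x − 976)
  −4x**3 + 28x**2 + 256x − 1792 = (−(1/5)x + 89/50)(20x**2 + 38x − 976) + (−(171/25)x − 1368/25)
  20x**2 + 38x − 976 = (−(500/171)x + 3050/171)(−(171/25)x − 1368/25) + (0)
Last nonzero remainder: −(171/25)x − 1368/25. Dividing through by −171/25 gives the monic gcd x + 8.
Then lcm(f, g) = f·g / gcd(f, g); expanding and making the result monic gives the answer.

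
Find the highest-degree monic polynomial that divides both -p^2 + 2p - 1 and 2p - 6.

1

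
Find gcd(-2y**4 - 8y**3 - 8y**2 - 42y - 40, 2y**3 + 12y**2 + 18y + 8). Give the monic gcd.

y**2 + 5y + 4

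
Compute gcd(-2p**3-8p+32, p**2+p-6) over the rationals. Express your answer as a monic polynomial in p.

Euclidean algorithm in ℚ[p]:
  -2p**3-8p+32 = (-2p+2)(p**2+p-6) + (-22p+44)
  p**2+p-6 = (-(1/22)p-3/22)(-22p+44) + (0)
Last nonzero remainder: -22p+44. Dividing through by -22 gives the monic gcd p-2.

p-2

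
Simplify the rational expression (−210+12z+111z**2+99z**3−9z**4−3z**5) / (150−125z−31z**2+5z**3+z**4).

(−42−48z−27z**2−3z**3)/(30+11z+z**2)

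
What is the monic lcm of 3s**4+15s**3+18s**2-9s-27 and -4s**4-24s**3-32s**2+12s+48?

Apply the Euclidean algorithm:
  3s**4+15s**3+18s**2-9s-27 = (-3/4)(-4s**4-24s**3-32s**2+12s+48) + (-3s**3-6s**2+9)
  -4s**4-24s**3-32s**2+12s+48 = ((4/3)s+16/3)(-3s**3-6s**2+9) + (0)
Last nonzero remainder: -3s**3-6s**2+9. Dividing through by -3 gives the monic gcd s**3+2s**2-3.
Then lcm(f, g) = f·g / gcd(f, g); expanding and making the result monic gives the answer.

s**5+9s**4+26s**3+21s**2-21s-36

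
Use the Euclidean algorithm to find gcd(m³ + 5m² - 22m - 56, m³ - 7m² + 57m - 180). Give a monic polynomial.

m - 4

Repeated division with remainder:
  m³ + 5m² - 22m - 56 = (m³ - 7m² + 57m - 180) + (12m² - 79m + 124)
  m³ - 7m² + 57m - 180 = ((1/12)m - 5/144)(12m² - 79m + 124) + ((6325/144)m - 6325/36)
  12m² - 79m + 124 = ((1728/6325)m - 4464/6325)((6325/144)m - 6325/36) + (0)
Last nonzero remainder: (6325/144)m - 6325/36. Dividing through by 6325/144 gives the monic gcd m - 4.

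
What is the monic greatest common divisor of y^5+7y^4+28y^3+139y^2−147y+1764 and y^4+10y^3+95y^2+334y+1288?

Euclidean algorithm in ℚ[y]:
  y^5+7y^4+28y^3+139y^2−147y+1764 = (y−3)(y^4+10y^3+95y^2+334y+1288) + (−37y^3+90y^2−433y+5628)
  y^4+10y^3+95y^2+334y+1288 = (−(1/37)y−460/1369)(−37y^3+90y^2−433y+5628) + ((155434/1369)y^2+(466302/1369)y+4352152/1369)
  −37y^3+90y^2−433y+5628 = (−(50653/155434)y+275169/155434)((155434/1369)y^2+(466302/1369)y+4352152/1369) + (0)
Last nonzero remainder: (155434/1369)y^2+(466302/1369)y+4352152/1369. Dividing through by 155434/1369 gives the monic gcd y^2+3y+28.

y^2+3y+28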